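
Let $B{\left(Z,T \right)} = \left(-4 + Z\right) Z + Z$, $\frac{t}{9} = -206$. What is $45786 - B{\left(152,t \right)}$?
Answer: $23138$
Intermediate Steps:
$t = -1854$ ($t = 9 \left(-206\right) = -1854$)
$B{\left(Z,T \right)} = Z + Z \left(-4 + Z\right)$ ($B{\left(Z,T \right)} = Z \left(-4 + Z\right) + Z = Z + Z \left(-4 + Z\right)$)
$45786 - B{\left(152,t \right)} = 45786 - 152 \left(-3 + 152\right) = 45786 - 152 \cdot 149 = 45786 - 22648 = 23138$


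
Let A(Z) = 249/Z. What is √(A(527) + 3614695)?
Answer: √1003905758878/527 ≈ 1901.2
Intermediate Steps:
√(A(527) + 3614695) = √(249/527 + 3614695) = √(1904944514/527) = √1003905758878/527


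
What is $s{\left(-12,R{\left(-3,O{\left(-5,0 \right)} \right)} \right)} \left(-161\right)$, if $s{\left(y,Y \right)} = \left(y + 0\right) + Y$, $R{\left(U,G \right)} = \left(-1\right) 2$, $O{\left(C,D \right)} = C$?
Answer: $2254$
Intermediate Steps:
$R{\left(U,G \right)} = -2$
$s{\left(y,Y \right)} = Y + y$ ($s{\left(y,Y \right)} = y + Y = Y + y$)
$s{\left(-12,R{\left(-3,O{\left(-5,0 \right)} \right)} \right)} \left(-161\right) = \left(-2 - 12\right) \left(-161\right) = \left(-14\right) \left(-161\right) = 2254$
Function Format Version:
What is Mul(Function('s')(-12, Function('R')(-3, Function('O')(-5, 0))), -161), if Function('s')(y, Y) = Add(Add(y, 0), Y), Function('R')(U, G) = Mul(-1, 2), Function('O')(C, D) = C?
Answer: 2254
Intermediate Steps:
Function('R')(U, G) = -2
Function('s')(y, Y) = Add(Y, y) (Function('s')(y, Y) = Add(y, Y) = Add(Y, y))
Mul(Function('s')(-12, Function('R')(-3, Function('O')(-5, 0))), -161) = Mul(Add(-2, -12), -161) = Mul(-14, -161) = 2254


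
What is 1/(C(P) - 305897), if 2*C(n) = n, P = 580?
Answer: -1/305607 ≈ -3.2722e-6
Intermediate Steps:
C(n) = n/2
1/(C(P) - 305897) = 1/((½)*580 - 305897) = 1/(290 - 305897) = 1/(-305607) = -1/305607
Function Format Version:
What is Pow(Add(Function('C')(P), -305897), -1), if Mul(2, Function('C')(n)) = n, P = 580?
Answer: Rational(-1, 305607) ≈ -3.2722e-6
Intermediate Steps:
Function('C')(n) = Mul(Rational(1, 2), n)
Pow(Add(Function('C')(P), -305897), -1) = Pow(Add(Mul(Rational(1, 2), 580), -305897), -1) = Pow(Add(290, -305897), -1) = Pow(-305607, -1) = Rational(-1, 305607)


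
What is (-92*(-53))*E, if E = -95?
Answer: -463220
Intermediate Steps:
(-92*(-53))*E = -92*(-53)*(-95) = 4876*(-95) = -463220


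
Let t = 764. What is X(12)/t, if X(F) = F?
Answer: 3/191 ≈ 0.015707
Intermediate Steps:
X(12)/t = 12/764 = 12*(1/764) = 3/191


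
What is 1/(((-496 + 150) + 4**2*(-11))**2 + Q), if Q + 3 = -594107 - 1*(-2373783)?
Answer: 1/2052157 ≈ 4.8729e-7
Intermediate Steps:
Q = 1779673 (Q = -3 + (-594107 - 1*(-2373783)) = -3 + (-594107 + 2373783) = -3 + 1779676 = 1779673)
1/(((-496 + 150) + 4**2*(-11))**2 + Q) = 1/(((-496 + 150) + 4**2*(-11))**2 + 1779673) = 1/((-346 + 16*(-11))**2 + 1779673) = 1/((-346 - 176)**2 + 1779673) = 1/((-522)**2 + 1779673) = 1/(272484 + 1779673) = 1/2052157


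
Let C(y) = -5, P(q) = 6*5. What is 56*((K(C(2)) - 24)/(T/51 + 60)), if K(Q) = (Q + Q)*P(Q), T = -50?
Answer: -66096/215 ≈ -307.42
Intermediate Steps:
P(q) = 30
K(Q) = 60*Q (K(Q) = (Q + Q)*30 = (2*Q)*30 = 60*Q)
56*((K(C(2)) - 24)/(T/51 + 60)) = 56*((60*(-5) - 24)/(-50/51 + 60)) = 56*((-300 - 24)/(-50*1/51 + 60)) = 56*(-324/(-50/51 + 60)) = 56*(-324/3010/51) = 56*(-324*51/3010) = 56*(-8262/1505) = -66096/215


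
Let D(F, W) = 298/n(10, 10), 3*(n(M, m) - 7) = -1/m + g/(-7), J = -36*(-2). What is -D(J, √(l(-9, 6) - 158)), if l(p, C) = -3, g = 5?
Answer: -20860/471 ≈ -44.289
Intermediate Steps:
J = 72
n(M, m) = 142/21 - 1/(3*m) (n(M, m) = 7 + (-1/m + 5/(-7))/3 = 7 + (-1/m + 5*(-⅐))/3 = 7 + (-1/m - 5/7)/3 = 7 + (-5/7 - 1/m)/3 = 7 + (-5/21 - 1/(3*m)) = 142/21 - 1/(3*m))
D(F, W) = 20860/471 (D(F, W) = 298/(((1/21)*(-7 + 142*10)/10)) = 298/(((1/21)*(⅒)*(-7 + 1420))) = 298/(((1/21)*(⅒)*1413)) = 298/(471/70) = 298*(70/471) = 20860/471)
-D(J, √(l(-9, 6) - 158)) = -1*20860/471 = -20860/471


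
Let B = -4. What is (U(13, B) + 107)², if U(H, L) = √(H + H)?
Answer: (107 + √26)² ≈ 12566.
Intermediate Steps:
U(H, L) = √2*√H (U(H, L) = √(2*H) = √2*√H)
(U(13, B) + 107)² = (√2*√13 + 107)² = (√26 + 107)² = (107 + √26)²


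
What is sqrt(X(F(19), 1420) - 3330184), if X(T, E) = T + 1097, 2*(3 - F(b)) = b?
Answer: I*sqrt(13316374)/2 ≈ 1824.6*I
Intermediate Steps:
F(b) = 3 - b/2
X(T, E) = 1097 + T
sqrt(X(F(19), 1420) - 3330184) = sqrt((1097 + (3 - 1/2*19)) - 3330184) = sqrt((1097 + (3 - 19/2)) - 3330184) = sqrt((1097 - 13/2) - 3330184) = sqrt(2181/2 - 3330184) = sqrt(-6658187/2) = I*sqrt(13316374)/2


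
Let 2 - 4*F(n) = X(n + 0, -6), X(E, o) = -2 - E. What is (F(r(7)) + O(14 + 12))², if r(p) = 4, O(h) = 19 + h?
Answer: 2209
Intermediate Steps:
F(n) = 1 + n/4 (F(n) = ½ - (-2 - (n + 0))/4 = ½ - (-2 - n)/4 = ½ + (½ + n/4) = 1 + n/4)
(F(r(7)) + O(14 + 12))² = ((1 + (¼)*4) + (19 + (14 + 12)))² = ((1 + 1) + (19 + 26))² = (2 + 45)² = 47² = 2209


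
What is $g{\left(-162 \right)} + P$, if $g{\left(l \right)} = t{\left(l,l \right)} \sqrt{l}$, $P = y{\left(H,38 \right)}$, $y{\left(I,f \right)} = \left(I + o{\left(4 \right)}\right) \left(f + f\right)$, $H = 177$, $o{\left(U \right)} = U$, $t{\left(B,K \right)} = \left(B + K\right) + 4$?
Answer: $13756 - 2880 i \sqrt{2} \approx 13756.0 - 4072.9 i$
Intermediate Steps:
$t{\left(B,K \right)} = 4 + B + K$
$y{\left(I,f \right)} = 2 f \left(4 + I\right)$ ($y{\left(I,f \right)} = \left(I + 4\right) \left(f + f\right) = \left(4 + I\right) 2 f = 2 f \left(4 + I\right)$)
$P = 13756$ ($P = 2 \cdot 38 \left(4 + 177\right) = 2 \cdot 38 \cdot 181 = 13756$)
$g{\left(l \right)} = \sqrt{l} \left(4 + 2 l\right)$ ($g{\left(l \right)} = \left(4 + l + l\right) \sqrt{l} = \left(4 + 2 l\right) \sqrt{l} = \sqrt{l} \left(4 + 2 l\right)$)
$g{\left(-162 \right)} + P = 2 \sqrt{-162} \left(2 - 162\right) + 13756 = 2 \cdot 9 i \sqrt{2} \left(-160\right) + 13756 = - 2880 i \sqrt{2} + 13756 = 13756 - 2880 i \sqrt{2}$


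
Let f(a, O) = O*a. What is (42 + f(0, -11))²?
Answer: 1764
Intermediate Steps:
(42 + f(0, -11))² = (42 - 11*0)² = (42 + 0)² = 42² = 1764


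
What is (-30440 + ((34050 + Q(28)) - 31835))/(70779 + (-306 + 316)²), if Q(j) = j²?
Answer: -27441/70879 ≈ -0.38715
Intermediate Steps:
(-30440 + ((34050 + Q(28)) - 31835))/(70779 + (-306 + 316)²) = (-30440 + ((34050 + 28²) - 31835))/(70779 + (-306 + 316)²) = (-30440 + ((34050 + 784) - 31835))/(70779 + 10²) = (-30440 + (34834 - 31835))/(70779 + 100) = (-30440 + 2999)/70879 = -27441*1/70879 = -27441/70879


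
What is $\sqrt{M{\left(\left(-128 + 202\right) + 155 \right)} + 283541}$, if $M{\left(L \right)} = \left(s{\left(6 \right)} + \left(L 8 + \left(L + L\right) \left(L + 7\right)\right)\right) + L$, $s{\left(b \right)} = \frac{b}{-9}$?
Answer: $\frac{2 \sqrt{885801}}{3} \approx 627.45$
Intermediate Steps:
$s{\left(b \right)} = - \frac{b}{9}$ ($s{\left(b \right)} = b \left(- \frac{1}{9}\right) = - \frac{b}{9}$)
$M{\left(L \right)} = - \frac{2}{3} + 9 L + 2 L \left(7 + L\right)$ ($M{\left(L \right)} = \left(\left(- \frac{1}{9}\right) 6 + \left(L 8 + \left(L + L\right) \left(L + 7\right)\right)\right) + L = \left(- \frac{2}{3} + \left(8 L + 2 L \left(7 + L\right)\right)\right) + L = \left(- \frac{2}{3} + 8 L + 2 L \left(7 + L\right)\right) + L = - \frac{2}{3} + 9 L + 2 L \left(7 + L\right)$)
$\sqrt{M{\left(\left(-128 + 202\right) + 155 \right)} + 283541} = \sqrt{\left(- \frac{2}{3} + 2 \left(\left(-128 + 202\right) + 155\right)^{2} + 23 \left(\left(-128 + 202\right) + 155\right)\right) + 283541} = \sqrt{\left(- \frac{2}{3} + 2 \left(74 + 155\right)^{2} + 23 \left(74 + 155\right)\right) + 283541} = \sqrt{\left(- \frac{2}{3} + 2 \cdot 229^{2} + 23 \cdot 229\right) + 283541} = \sqrt{\left(- \frac{2}{3} + 2 \cdot 52441 + 5267\right) + 283541} = \sqrt{\left(- \frac{2}{3} + 104882 + 5267\right) + 283541} = \sqrt{\frac{330445}{3} + 283541} = \sqrt{\frac{1181068}{3}} = \frac{2 \sqrt{885801}}{3}$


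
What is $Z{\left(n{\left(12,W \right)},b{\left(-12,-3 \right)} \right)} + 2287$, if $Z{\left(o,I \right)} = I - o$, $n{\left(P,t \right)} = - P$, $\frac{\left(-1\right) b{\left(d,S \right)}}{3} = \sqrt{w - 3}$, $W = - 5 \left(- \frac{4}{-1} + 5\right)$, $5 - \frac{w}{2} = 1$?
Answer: $2299 - 3 \sqrt{5} \approx 2292.3$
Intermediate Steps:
$w = 8$ ($w = 10 - 2 = 8$)
$W = -45$ ($W = - 5 \left(\left(-4\right) \left(-1\right) + 5\right) = - 5 \left(4 + 5\right) = \left(-5\right) 9 = -45$)
$b{\left(d,S \right)} = - 3 \sqrt{5}$ ($b{\left(d,S \right)} = - 3 \sqrt{8 - 3} = - 3 \sqrt{5}$)
$Z{\left(n{\left(12,W \right)},b{\left(-12,-3 \right)} \right)} + 2287 = \left(- 3 \sqrt{5} - \left(-1\right) 12\right) + 2287 = \left(- 3 \sqrt{5} - -12\right) + 2287 = \left(- 3 \sqrt{5} + 12\right) + 2287 = \left(12 - 3 \sqrt{5}\right) + 2287 = 2299 - 3 \sqrt{5}$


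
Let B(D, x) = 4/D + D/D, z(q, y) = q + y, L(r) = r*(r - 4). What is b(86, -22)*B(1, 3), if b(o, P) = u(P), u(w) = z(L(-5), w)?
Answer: 115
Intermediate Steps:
L(r) = r*(-4 + r)
u(w) = 45 + w (u(w) = -5*(-4 - 5) + w = -5*(-9) + w = 45 + w)
b(o, P) = 45 + P
B(D, x) = 1 + 4/D (B(D, x) = 4/D + 1 = 1 + 4/D)
b(86, -22)*B(1, 3) = (45 - 22)*((4 + 1)/1) = 23*(1*5) = 23*5 = 115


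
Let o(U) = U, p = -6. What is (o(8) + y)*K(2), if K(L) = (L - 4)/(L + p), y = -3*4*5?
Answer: -26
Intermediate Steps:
y = -60 (y = -12*5 = -60)
K(L) = (-4 + L)/(-6 + L) (K(L) = (L - 4)/(L - 6) = (-4 + L)/(-6 + L))
(o(8) + y)*K(2) = (8 - 60)*((-4 + 2)/(-6 + 2)) = -52*(-2)/(-4) = -(-13)*(-2) = -52*½ = -26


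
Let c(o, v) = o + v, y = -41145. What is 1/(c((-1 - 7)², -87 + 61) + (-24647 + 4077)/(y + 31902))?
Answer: 9243/371804 ≈ 0.024860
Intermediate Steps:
1/(c((-1 - 7)², -87 + 61) + (-24647 + 4077)/(y + 31902)) = 1/(((-1 - 7)² + (-87 + 61)) + (-24647 + 4077)/(-41145 + 31902)) = 1/(((-8)² - 26) - 20570/(-9243)) = 1/((64 - 26) - 20570*(-1/9243)) = 1/(38 + 20570/9243) = 1/(371804/9243) = 9243/371804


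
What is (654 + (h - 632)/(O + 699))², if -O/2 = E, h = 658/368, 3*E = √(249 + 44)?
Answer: 279096745710284885174157/654331518280281664 - 183782054574383751*√293/163582879570070416 ≈ 4.2652e+5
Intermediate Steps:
E = √293/3 (E = √(249 + 44)/3 = √293/3 ≈ 5.7057)
h = 329/184 (h = 658*(1/368) = 329/184 ≈ 1.7880)
O = -2*√293/3 ≈ -11.411
(654 + (h - 632)/(O + 699))² = (654 + (329/184 - 632)/(-2*√293/3 + 699))² = (654 - 115959/(184*(699 - 2*√293/3)))²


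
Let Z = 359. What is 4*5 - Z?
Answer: -339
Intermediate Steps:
4*5 - Z = 4*5 - 1*359 = 20 - 359 = -339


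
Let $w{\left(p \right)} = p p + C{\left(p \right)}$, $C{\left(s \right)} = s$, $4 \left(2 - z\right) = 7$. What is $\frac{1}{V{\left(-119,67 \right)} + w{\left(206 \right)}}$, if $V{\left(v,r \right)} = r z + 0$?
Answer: $\frac{4}{170635} \approx 2.3442 \cdot 10^{-5}$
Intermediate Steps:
$z = \frac{1}{4}$ ($z = 2 - \frac{7}{4} = \frac{1}{4} \approx 0.25$)
$w{\left(p \right)} = p + p^{2}$ ($w{\left(p \right)} = p p + p = p^{2} + p = p + p^{2}$)
$V{\left(v,r \right)} = \frac{r}{4}$ ($V{\left(v,r \right)} = r \frac{1}{4} + 0 = \frac{r}{4} + 0 = \frac{r}{4}$)
$\frac{1}{V{\left(-119,67 \right)} + w{\left(206 \right)}} = \frac{1}{\frac{1}{4} \cdot 67 + 206 \left(1 + 206\right)} = \frac{1}{\frac{67}{4} + 206 \cdot 207} = \frac{1}{\frac{67}{4} + 42642} = \frac{1}{\frac{170635}{4}} = \frac{4}{170635}$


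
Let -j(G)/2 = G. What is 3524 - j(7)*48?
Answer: 4196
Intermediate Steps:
j(G) = -2*G
3524 - j(7)*48 = 3524 - (-2*7)*48 = 3524 - (-14)*48 = 3524 - 1*(-672) = 3524 + 672 = 4196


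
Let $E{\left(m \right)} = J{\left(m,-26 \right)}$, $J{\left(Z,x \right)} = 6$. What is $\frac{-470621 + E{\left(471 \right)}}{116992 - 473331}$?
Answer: $\frac{470615}{356339} \approx 1.3207$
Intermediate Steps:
$E{\left(m \right)} = 6$
$\frac{-470621 + E{\left(471 \right)}}{116992 - 473331} = \frac{-470621 + 6}{116992 - 473331} = - \frac{470615}{-356339} = \left(-470615\right) \left(- \frac{1}{356339}\right) = \frac{470615}{356339}$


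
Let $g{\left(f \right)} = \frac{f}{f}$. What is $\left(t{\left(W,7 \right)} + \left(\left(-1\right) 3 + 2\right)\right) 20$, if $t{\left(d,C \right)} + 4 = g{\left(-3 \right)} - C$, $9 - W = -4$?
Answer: $-220$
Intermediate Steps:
$W = 13$ ($W = 9 - -4 = 9 + 4 = 13$)
$g{\left(f \right)} = 1$
$t{\left(d,C \right)} = -3 - C$ ($t{\left(d,C \right)} = -4 - \left(-1 + C\right) = -3 - C$)
$\left(t{\left(W,7 \right)} + \left(\left(-1\right) 3 + 2\right)\right) 20 = \left(\left(-3 - 7\right) + \left(\left(-1\right) 3 + 2\right)\right) 20 = \left(\left(-3 - 7\right) + \left(-3 + 2\right)\right) 20 = \left(-10 - 1\right) 20 = \left(-11\right) 20 = -220$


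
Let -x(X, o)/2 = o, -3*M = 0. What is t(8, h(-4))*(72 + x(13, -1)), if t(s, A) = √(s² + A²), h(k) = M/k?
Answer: 592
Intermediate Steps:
M = 0 (M = -⅓*0 = 0)
x(X, o) = -2*o
h(k) = 0 (h(k) = 0/k = 0)
t(s, A) = √(A² + s²)
t(8, h(-4))*(72 + x(13, -1)) = √(0² + 8²)*(72 - 2*(-1)) = √(0 + 64)*(72 + 2) = √64*74 = 8*74 = 592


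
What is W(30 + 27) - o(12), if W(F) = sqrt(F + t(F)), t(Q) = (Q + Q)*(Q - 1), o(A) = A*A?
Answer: -144 + sqrt(6441) ≈ -63.744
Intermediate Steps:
o(A) = A**2
t(Q) = 2*Q*(-1 + Q) (t(Q) = (2*Q)*(-1 + Q) = 2*Q*(-1 + Q))
W(F) = sqrt(F + 2*F*(-1 + F))
W(30 + 27) - o(12) = sqrt((30 + 27)*(-1 + 2*(30 + 27))) - 1*12**2 = sqrt(57*(-1 + 2*57)) - 1*144 = sqrt(57*(-1 + 114)) - 144 = sqrt(57*113) - 144 = sqrt(6441) - 144 = -144 + sqrt(6441)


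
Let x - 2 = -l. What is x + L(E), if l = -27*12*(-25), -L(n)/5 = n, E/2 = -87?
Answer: -7228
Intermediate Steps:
E = -174 (E = 2*(-87) = -174)
L(n) = -5*n
l = 8100 (l = -324*(-25) = 8100)
x = -8098 (x = 2 - 1*8100 = 2 - 8100 = -8098)
x + L(E) = -8098 - 5*(-174) = -8098 + 870 = -7228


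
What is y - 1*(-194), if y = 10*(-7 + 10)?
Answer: 224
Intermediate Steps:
y = 30 (y = 10*3 = 30)
y - 1*(-194) = 30 - 1*(-194) = 30 + 194 = 224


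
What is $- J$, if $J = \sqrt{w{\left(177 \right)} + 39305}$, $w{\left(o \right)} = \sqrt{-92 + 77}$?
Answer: $- \sqrt{39305 + i \sqrt{15}} \approx -198.25 - 0.0097677 i$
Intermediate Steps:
$w{\left(o \right)} = i \sqrt{15}$ ($w{\left(o \right)} = \sqrt{-15} = i \sqrt{15}$)
$J = \sqrt{39305 + i \sqrt{15}}$ ($J = \sqrt{i \sqrt{15} + 39305} = \sqrt{39305 + i \sqrt{15}} \approx 198.25 + 0.0098 i$)
$- J = - \sqrt{39305 + i \sqrt{15}}$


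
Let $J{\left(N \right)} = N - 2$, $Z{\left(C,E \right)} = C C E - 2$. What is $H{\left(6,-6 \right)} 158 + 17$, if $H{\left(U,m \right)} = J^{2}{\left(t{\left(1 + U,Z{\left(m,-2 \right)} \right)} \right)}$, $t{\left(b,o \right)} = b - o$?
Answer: $986095$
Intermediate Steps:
$Z{\left(C,E \right)} = -2 + E C^{2}$ ($Z{\left(C,E \right)} = C^{2} E - 2 = E C^{2} - 2 = -2 + E C^{2}$)
$J{\left(N \right)} = -2 + N$
$H{\left(U,m \right)} = \left(1 + U + 2 m^{2}\right)^{2}$ ($H{\left(U,m \right)} = \left(-2 - \left(-3 - U - 2 m^{2}\right)\right)^{2} = \left(-2 + \left(\left(1 + U\right) + \left(2 + 2 m^{2}\right)\right)\right)^{2} = \left(-2 + \left(3 + U + 2 m^{2}\right)\right)^{2} = \left(1 + U + 2 m^{2}\right)^{2}$)
$H{\left(6,-6 \right)} 158 + 17 = \left(1 + 6 + 2 \left(-6\right)^{2}\right)^{2} \cdot 158 + 17 = \left(1 + 6 + 2 \cdot 36\right)^{2} \cdot 158 + 17 = \left(1 + 6 + 72\right)^{2} \cdot 158 + 17 = 79^{2} \cdot 158 + 17 = 6241 \cdot 158 + 17 = 986078 + 17 = 986095$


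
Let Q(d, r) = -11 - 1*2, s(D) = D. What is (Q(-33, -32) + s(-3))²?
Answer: 256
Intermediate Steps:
Q(d, r) = -13 (Q(d, r) = -11 - 2 = -13)
(Q(-33, -32) + s(-3))² = (-13 - 3)² = (-16)² = 256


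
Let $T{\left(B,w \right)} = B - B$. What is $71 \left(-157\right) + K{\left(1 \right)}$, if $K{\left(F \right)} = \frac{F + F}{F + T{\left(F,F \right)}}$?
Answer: $-11145$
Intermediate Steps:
$T{\left(B,w \right)} = 0$
$K{\left(F \right)} = 2$ ($K{\left(F \right)} = \frac{F + F}{F + 0} = \frac{2 F}{F} = 2$)
$71 \left(-157\right) + K{\left(1 \right)} = 71 \left(-157\right) + 2 = -11147 + 2 = -11145$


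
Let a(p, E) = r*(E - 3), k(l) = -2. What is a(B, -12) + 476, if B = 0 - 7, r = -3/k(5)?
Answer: 907/2 ≈ 453.50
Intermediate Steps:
r = 3/2 (r = -3/(-2) = -3*(-1/2) = 3/2 ≈ 1.5000)
B = -7
a(p, E) = -9/2 + 3*E/2 (a(p, E) = 3*(E - 3)/2 = 3*(-3 + E)/2 = -9/2 + 3*E/2)
a(B, -12) + 476 = (-9/2 + (3/2)*(-12)) + 476 = (-9/2 - 18) + 476 = -45/2 + 476 = 907/2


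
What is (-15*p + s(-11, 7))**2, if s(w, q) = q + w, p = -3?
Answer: 1681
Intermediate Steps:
(-15*p + s(-11, 7))**2 = (-15*(-3) + (7 - 11))**2 = (45 - 4)**2 = 41**2 = 1681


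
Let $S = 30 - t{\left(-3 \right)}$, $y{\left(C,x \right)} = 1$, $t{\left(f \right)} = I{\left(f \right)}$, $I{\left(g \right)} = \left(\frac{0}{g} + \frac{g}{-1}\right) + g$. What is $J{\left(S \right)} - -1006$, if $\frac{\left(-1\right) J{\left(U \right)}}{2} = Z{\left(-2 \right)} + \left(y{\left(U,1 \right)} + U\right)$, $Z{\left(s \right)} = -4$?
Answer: $952$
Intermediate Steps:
$I{\left(g \right)} = 0$ ($I{\left(g \right)} = \left(0 + g \left(-1\right)\right) + g = \left(0 - g\right) + g = - g + g = 0$)
$t{\left(f \right)} = 0$
$S = 30$ ($S = 30 - 0 = 30 + 0 = 30$)
$J{\left(U \right)} = 6 - 2 U$ ($J{\left(U \right)} = - 2 \left(-4 + \left(1 + U\right)\right) = - 2 \left(-3 + U\right) = 6 - 2 U$)
$J{\left(S \right)} - -1006 = \left(6 - 60\right) - -1006 = \left(6 - 60\right) + 1006 = -54 + 1006 = 952$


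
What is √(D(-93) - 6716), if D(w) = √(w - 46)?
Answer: √(-6716 + I*√139) ≈ 0.0719 + 81.951*I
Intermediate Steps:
D(w) = √(-46 + w)
√(D(-93) - 6716) = √(√(-46 - 93) - 6716) = √(√(-139) - 6716) = √(I*√139 - 6716) = √(-6716 + I*√139)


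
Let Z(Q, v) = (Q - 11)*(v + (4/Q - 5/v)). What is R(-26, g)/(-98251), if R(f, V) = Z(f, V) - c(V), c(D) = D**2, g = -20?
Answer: -17495/5109052 ≈ -0.0034243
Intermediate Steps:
Z(Q, v) = (-11 + Q)*(v - 5/v + 4/Q) (Z(Q, v) = (-11 + Q)*(v + (-5/v + 4/Q)) = (-11 + Q)*(v - 5/v + 4/Q))
R(f, V) = 4 - V**2 - 44/f - 11*V + 55/V + V*f - 5*f/V (R(f, V) = (4 - 44/f - 11*V + 55/V + f*V - 5*f/V) - V**2 = (4 - 44/f - 11*V + 55/V + V*f - 5*f/V) - V**2 = 4 - V**2 - 44/f - 11*V + 55/V + V*f - 5*f/V)
R(-26, g)/(-98251) = (4 - 1*(-20)**2 - 44/(-26) - 11*(-20) + 55/(-20) - 20*(-26) - 5*(-26)/(-20))/(-98251) = (4 - 1*400 - 44*(-1/26) + 220 + 55*(-1/20) + 520 - 5*(-26)*(-1/20))*(-1/98251) = (4 - 400 + 22/13 + 220 - 11/4 + 520 - 13/2)*(-1/98251) = (17495/52)*(-1/98251) = -17495/5109052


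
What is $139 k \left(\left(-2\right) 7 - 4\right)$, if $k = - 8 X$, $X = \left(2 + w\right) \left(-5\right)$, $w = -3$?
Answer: $100080$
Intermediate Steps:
$X = 5$ ($X = \left(2 - 3\right) \left(-5\right) = \left(-1\right) \left(-5\right) = 5$)
$k = -40$ ($k = \left(-8\right) 5 = -40$)
$139 k \left(\left(-2\right) 7 - 4\right) = 139 \left(-40\right) \left(\left(-2\right) 7 - 4\right) = - 5560 \left(-14 - 4\right) = \left(-5560\right) \left(-18\right) = 100080$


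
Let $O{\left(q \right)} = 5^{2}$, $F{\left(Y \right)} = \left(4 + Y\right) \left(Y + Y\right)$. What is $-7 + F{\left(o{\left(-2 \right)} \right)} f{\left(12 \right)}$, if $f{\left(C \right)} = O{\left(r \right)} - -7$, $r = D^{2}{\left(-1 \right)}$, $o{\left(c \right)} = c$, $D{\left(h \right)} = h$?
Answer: $-263$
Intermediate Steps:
$F{\left(Y \right)} = 2 Y \left(4 + Y\right)$ ($F{\left(Y \right)} = \left(4 + Y\right) 2 Y = 2 Y \left(4 + Y\right)$)
$r = 1$ ($r = \left(-1\right)^{2} = 1$)
$O{\left(q \right)} = 25$
$f{\left(C \right)} = 32$ ($f{\left(C \right)} = 25 - -7 = 25 + 7 = 32$)
$-7 + F{\left(o{\left(-2 \right)} \right)} f{\left(12 \right)} = -7 + 2 \left(-2\right) \left(4 - 2\right) 32 = -7 + 2 \left(-2\right) 2 \cdot 32 = -7 - 256 = -263$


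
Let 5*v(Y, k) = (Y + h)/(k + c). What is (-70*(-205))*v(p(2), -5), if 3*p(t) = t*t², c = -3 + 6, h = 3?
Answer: -24395/3 ≈ -8131.7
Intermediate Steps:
c = 3
p(t) = t³/3 (p(t) = (t*t²)/3 = t³/3)
v(Y, k) = (3 + Y)/(5*(3 + k)) (v(Y, k) = ((Y + 3)/(k + 3))/5 = ((3 + Y)/(3 + k))/5 = (3 + Y)/(5*(3 + k)))
(-70*(-205))*v(p(2), -5) = (-70*(-205))*((3 + (⅓)*2³)/(5*(3 - 5))) = 14350*((⅕)*(3 + (⅓)*8)/(-2)) = 14350*((⅕)*(-½)*(3 + 8/3)) = 14350*((⅕)*(-½)*(17/3)) = 14350*(-17/30) = -24395/3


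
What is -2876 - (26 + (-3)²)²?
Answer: -4101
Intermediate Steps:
-2876 - (26 + (-3)²)² = -2876 - (26 + 9)² = -2876 - 1*35² = -2876 - 1*1225 = -2876 - 1225 = -4101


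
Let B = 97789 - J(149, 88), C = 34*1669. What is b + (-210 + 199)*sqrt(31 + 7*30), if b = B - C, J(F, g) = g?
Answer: 40955 - 11*sqrt(241) ≈ 40784.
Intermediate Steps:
C = 56746
B = 97701 (B = 97789 - 1*88 = 97789 - 88 = 97701)
b = 40955 (b = 97701 - 1*56746 = 97701 - 56746 = 40955)
b + (-210 + 199)*sqrt(31 + 7*30) = 40955 + (-210 + 199)*sqrt(31 + 7*30) = 40955 - 11*sqrt(31 + 210) = 40955 - 11*sqrt(241)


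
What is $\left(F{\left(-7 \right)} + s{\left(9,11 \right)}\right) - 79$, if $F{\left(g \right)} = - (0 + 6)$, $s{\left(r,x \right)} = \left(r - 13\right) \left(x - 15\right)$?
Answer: $-69$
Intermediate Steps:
$s{\left(r,x \right)} = \left(-15 + x\right) \left(-13 + r\right)$ ($s{\left(r,x \right)} = \left(-13 + r\right) \left(-15 + x\right) = \left(-15 + x\right) \left(-13 + r\right)$)
$F{\left(g \right)} = -6$ ($F{\left(g \right)} = \left(-1\right) 6 = -6$)
$\left(F{\left(-7 \right)} + s{\left(9,11 \right)}\right) - 79 = \left(-6 + \left(195 - 135 - 143 + 9 \cdot 11\right)\right) - 79 = \left(-6 + \left(195 - 135 - 143 + 99\right)\right) - 79 = \left(-6 + 16\right) - 79 = 10 - 79 = -69$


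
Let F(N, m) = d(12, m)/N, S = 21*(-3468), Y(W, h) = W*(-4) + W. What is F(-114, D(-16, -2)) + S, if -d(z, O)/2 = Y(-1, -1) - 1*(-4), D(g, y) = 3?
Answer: -4151189/57 ≈ -72828.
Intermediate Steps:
Y(W, h) = -3*W (Y(W, h) = -4*W + W = -3*W)
S = -72828
d(z, O) = -14 (d(z, O) = -2*(-3*(-1) - 1*(-4)) = -2*(3 + 4) = -2*7 = -14)
F(N, m) = -14/N
F(-114, D(-16, -2)) + S = -14/(-114) - 72828 = -14*(-1/114) - 72828 = 7/57 - 72828 = -4151189/57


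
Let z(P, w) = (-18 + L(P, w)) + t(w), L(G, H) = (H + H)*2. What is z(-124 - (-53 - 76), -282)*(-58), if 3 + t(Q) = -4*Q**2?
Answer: 18516210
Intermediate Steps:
L(G, H) = 4*H (L(G, H) = (2*H)*2 = 4*H)
t(Q) = -3 - 4*Q**2
z(P, w) = -21 - 4*w**2 + 4*w (z(P, w) = (-18 + 4*w) + (-3 - 4*w**2) = -21 - 4*w**2 + 4*w)
z(-124 - (-53 - 76), -282)*(-58) = (-21 - 4*(-282)**2 + 4*(-282))*(-58) = (-21 - 4*79524 - 1128)*(-58) = (-21 - 318096 - 1128)*(-58) = -319245*(-58) = 18516210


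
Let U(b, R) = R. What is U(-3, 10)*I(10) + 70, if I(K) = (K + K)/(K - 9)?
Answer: 270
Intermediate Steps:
I(K) = 2*K/(-9 + K) (I(K) = (2*K)/(-9 + K) = 2*K/(-9 + K))
U(-3, 10)*I(10) + 70 = 10*(2*10/(-9 + 10)) + 70 = 10*(2*10/1) + 70 = 10*(2*10*1) + 70 = 10*20 + 70 = 200 + 70 = 270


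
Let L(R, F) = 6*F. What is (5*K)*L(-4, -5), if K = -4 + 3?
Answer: 150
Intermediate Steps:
K = -1
(5*K)*L(-4, -5) = (5*(-1))*(6*(-5)) = -5*(-30) = 150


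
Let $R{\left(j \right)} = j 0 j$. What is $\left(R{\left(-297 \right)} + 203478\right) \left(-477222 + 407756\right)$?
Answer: $-14134802748$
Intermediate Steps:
$R{\left(j \right)} = 0$ ($R{\left(j \right)} = j 0 = 0$)
$\left(R{\left(-297 \right)} + 203478\right) \left(-477222 + 407756\right) = \left(0 + 203478\right) \left(-477222 + 407756\right) = 203478 \left(-69466\right) = -14134802748$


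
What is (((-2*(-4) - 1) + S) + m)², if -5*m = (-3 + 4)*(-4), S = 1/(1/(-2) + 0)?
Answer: 841/25 ≈ 33.640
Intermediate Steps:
S = -2 (S = 1/(1*(-½) + 0) = 1/(-½ + 0) = 1/(-½) = -2)
m = ⅘ (m = -(-3 + 4)*(-4)/5 = -(-4)/5 = -⅕*(-4) = ⅘ ≈ 0.80000)
(((-2*(-4) - 1) + S) + m)² = (((-2*(-4) - 1) - 2) + ⅘)² = (((8 - 1) - 2) + ⅘)² = ((7 - 2) + ⅘)² = (5 + ⅘)² = (29/5)² = 841/25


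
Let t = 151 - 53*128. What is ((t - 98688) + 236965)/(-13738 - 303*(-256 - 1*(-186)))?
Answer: 32911/1868 ≈ 17.618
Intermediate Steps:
t = -6633 (t = 151 - 6784 = -6633)
((t - 98688) + 236965)/(-13738 - 303*(-256 - 1*(-186))) = ((-6633 - 98688) + 236965)/(-13738 - 303*(-256 - 1*(-186))) = (-105321 + 236965)/(-13738 - 303*(-256 + 186)) = 131644/(-13738 - 303*(-70)) = 131644/(-13738 + 21210) = 131644/7472 = 131644*(1/7472) = 32911/1868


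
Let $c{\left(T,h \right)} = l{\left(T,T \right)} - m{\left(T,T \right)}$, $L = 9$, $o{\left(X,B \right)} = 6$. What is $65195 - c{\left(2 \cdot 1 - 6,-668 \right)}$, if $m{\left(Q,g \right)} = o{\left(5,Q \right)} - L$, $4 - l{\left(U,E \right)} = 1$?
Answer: $65189$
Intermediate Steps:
$l{\left(U,E \right)} = 3$ ($l{\left(U,E \right)} = 4 - 1 = 3$)
$m{\left(Q,g \right)} = -3$ ($m{\left(Q,g \right)} = 6 - 9 = -3$)
$c{\left(T,h \right)} = 6$ ($c{\left(T,h \right)} = 3 - -3 = 3 + 3 = 6$)
$65195 - c{\left(2 \cdot 1 - 6,-668 \right)} = 65195 - 6 = 65189$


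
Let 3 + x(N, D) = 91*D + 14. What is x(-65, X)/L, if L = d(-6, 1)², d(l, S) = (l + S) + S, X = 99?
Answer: 2255/4 ≈ 563.75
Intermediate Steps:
d(l, S) = l + 2*S (d(l, S) = (S + l) + S = l + 2*S)
x(N, D) = 11 + 91*D (x(N, D) = -3 + (91*D + 14) = -3 + (14 + 91*D) = 11 + 91*D)
L = 16 (L = (-6 + 2*1)² = (-6 + 2)² = (-4)² = 16)
x(-65, X)/L = (11 + 91*99)/16 = (11 + 9009)*(1/16) = 9020*(1/16) = 2255/4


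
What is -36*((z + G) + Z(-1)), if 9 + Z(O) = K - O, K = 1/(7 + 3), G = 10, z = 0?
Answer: -378/5 ≈ -75.600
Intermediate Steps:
K = 1/10 ≈ 0.10000
Z(O) = -89/10 - O (Z(O) = -9 + (1/10 - O) = -89/10 - O)
-36*((z + G) + Z(-1)) = -36*((0 + 10) + (-89/10 - 1*(-1))) = -36*(10 + (-89/10 + 1)) = -36*(10 - 79/10) = -36*21/10 = -378/5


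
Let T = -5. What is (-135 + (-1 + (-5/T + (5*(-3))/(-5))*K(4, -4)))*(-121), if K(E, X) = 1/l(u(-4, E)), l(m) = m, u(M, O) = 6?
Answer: 49126/3 ≈ 16375.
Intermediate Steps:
K(E, X) = ⅙ (K(E, X) = 1/6 = ⅙)
(-135 + (-1 + (-5/T + (5*(-3))/(-5))*K(4, -4)))*(-121) = (-135 + (-1 + (-5/(-5) + (5*(-3))/(-5))*(⅙)))*(-121) = (-135 + (-1 + (-5*(-⅕) - 15*(-⅕))*(⅙)))*(-121) = (-135 + (-1 + (1 + 3)*(⅙)))*(-121) = (-135 + (-1 + 4*(⅙)))*(-121) = (-135 + (-1 + ⅔))*(-121) = (-135 - ⅓)*(-121) = -406/3*(-121) = 49126/3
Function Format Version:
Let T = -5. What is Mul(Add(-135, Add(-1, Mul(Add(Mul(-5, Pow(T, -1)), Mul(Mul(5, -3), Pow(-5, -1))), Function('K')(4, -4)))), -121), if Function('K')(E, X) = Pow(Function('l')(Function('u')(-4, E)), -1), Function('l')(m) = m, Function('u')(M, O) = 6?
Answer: Rational(49126, 3) ≈ 16375.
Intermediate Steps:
Function('K')(E, X) = Rational(1, 6) (Function('K')(E, X) = Pow(6, -1) = Rational(1, 6))
Mul(Add(-135, Add(-1, Mul(Add(Mul(-5, Pow(T, -1)), Mul(Mul(5, -3), Pow(-5, -1))), Function('K')(4, -4)))), -121) = Mul(Add(-135, Add(-1, Mul(Add(Mul(-5, Pow(-5, -1)), Mul(Mul(5, -3), Pow(-5, -1))), Rational(1, 6)))), -121) = Mul(Add(-135, Add(-1, Mul(Add(Mul(-5, Rational(-1, 5)), Mul(-15, Rational(-1, 5))), Rational(1, 6)))), -121) = Mul(Add(-135, Add(-1, Mul(Add(1, 3), Rational(1, 6)))), -121) = Mul(Add(-135, Add(-1, Mul(4, Rational(1, 6)))), -121) = Mul(Add(-135, Add(-1, Rational(2, 3))), -121) = Mul(Add(-135, Rational(-1, 3)), -121) = Mul(Rational(-406, 3), -121) = Rational(49126, 3)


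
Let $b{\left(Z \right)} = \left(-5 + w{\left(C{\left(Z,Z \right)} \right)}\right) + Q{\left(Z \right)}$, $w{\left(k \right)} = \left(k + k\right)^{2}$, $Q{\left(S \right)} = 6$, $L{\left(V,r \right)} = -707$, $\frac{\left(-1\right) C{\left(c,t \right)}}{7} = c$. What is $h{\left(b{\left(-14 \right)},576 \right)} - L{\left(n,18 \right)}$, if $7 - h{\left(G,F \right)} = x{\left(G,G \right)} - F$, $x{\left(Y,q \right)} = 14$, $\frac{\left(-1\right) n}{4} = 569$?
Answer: $1276$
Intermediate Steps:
$n = -2276$ ($n = \left(-4\right) 569 = -2276$)
$C{\left(c,t \right)} = - 7 c$
$w{\left(k \right)} = 4 k^{2}$ ($w{\left(k \right)} = \left(2 k\right)^{2} = 4 k^{2}$)
$b{\left(Z \right)} = 1 + 196 Z^{2}$ ($b{\left(Z \right)} = \left(-5 + 4 \left(- 7 Z\right)^{2}\right) + 6 = \left(-5 + 4 \cdot 49 Z^{2}\right) + 6 = \left(-5 + 196 Z^{2}\right) + 6 = 1 + 196 Z^{2}$)
$h{\left(G,F \right)} = -7 + F$ ($h{\left(G,F \right)} = 7 - \left(14 - F\right) = 7 + \left(-14 + F\right) = -7 + F$)
$h{\left(b{\left(-14 \right)},576 \right)} - L{\left(n,18 \right)} = \left(-7 + 576\right) - -707 = 569 + 707 = 1276$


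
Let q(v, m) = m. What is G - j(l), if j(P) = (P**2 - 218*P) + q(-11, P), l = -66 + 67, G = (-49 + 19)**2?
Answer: 1116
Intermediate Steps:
G = 900 (G = (-30)**2 = 900)
l = 1
j(P) = P**2 - 217*P (j(P) = (P**2 - 218*P) + P = P**2 - 217*P)
G - j(l) = 900 - (-217 + 1) = 900 - (-216) = 900 - 1*(-216) = 900 + 216 = 1116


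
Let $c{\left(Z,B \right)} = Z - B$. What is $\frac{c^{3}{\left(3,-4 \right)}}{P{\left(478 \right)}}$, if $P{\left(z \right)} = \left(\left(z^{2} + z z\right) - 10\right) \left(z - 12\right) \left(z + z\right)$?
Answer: $\frac{343}{203572961168} \approx 1.6849 \cdot 10^{-9}$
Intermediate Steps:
$P{\left(z \right)} = 2 z \left(-12 + z\right) \left(-10 + 2 z^{2}\right)$ ($P{\left(z \right)} = \left(\left(z^{2} + z^{2}\right) - 10\right) \left(-12 + z\right) 2 z = \left(2 z^{2} - 10\right) 2 z \left(-12 + z\right) = \left(-10 + 2 z^{2}\right) 2 z \left(-12 + z\right) = 2 z \left(-12 + z\right) \left(-10 + 2 z^{2}\right)$)
$\frac{c^{3}{\left(3,-4 \right)}}{P{\left(478 \right)}} = \frac{\left(3 - -4\right)^{3}}{4 \cdot 478 \left(60 + 478^{3} - 12 \cdot 478^{2} - 2390\right)} = \frac{\left(3 + 4\right)^{3}}{4 \cdot 478 \left(60 + 109215352 - 2741808 - 2390\right)} = \frac{7^{3}}{4 \cdot 478 \left(60 + 109215352 - 2741808 - 2390\right)} = \frac{343}{4 \cdot 478 \cdot 106471214} = \frac{343}{203572961168}$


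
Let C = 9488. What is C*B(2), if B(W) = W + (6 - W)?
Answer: 56928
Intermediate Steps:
B(W) = 6
C*B(2) = 9488*6 = 56928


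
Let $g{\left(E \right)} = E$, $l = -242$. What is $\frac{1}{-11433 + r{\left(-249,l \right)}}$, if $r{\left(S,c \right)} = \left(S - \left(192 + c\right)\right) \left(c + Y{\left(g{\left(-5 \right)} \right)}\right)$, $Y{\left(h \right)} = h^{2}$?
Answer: $\frac{1}{31750} \approx 3.1496 \cdot 10^{-5}$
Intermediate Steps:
$r{\left(S,c \right)} = \left(25 + c\right) \left(-192 + S - c\right)$ ($r{\left(S,c \right)} = \left(S - \left(192 + c\right)\right) \left(c + \left(-5\right)^{2}\right) = \left(-192 + S - c\right) \left(c + 25\right) = \left(-192 + S - c\right) \left(25 + c\right) = \left(25 + c\right) \left(-192 + S - c\right)$)
$\frac{1}{-11433 + r{\left(-249,l \right)}} = \frac{1}{-11433 - -43183} = \frac{1}{-11433 + 43183} = \frac{1}{31750}$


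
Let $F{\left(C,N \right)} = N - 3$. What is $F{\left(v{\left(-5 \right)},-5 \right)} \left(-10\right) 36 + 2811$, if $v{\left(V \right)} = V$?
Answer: $5691$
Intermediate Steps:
$F{\left(C,N \right)} = -3 + N$ ($F{\left(C,N \right)} = N - 3 = -3 + N$)
$F{\left(v{\left(-5 \right)},-5 \right)} \left(-10\right) 36 + 2811 = \left(-3 - 5\right) \left(-10\right) 36 + 2811 = \left(-8\right) \left(-10\right) 36 + 2811 = 80 \cdot 36 + 2811 = 2880 + 2811 = 5691$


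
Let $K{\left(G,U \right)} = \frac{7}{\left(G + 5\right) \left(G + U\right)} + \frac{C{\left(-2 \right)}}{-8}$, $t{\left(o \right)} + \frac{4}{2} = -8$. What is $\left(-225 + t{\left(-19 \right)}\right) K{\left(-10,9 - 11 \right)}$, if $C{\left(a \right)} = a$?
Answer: $- \frac{517}{6} \approx -86.167$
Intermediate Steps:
$t{\left(o \right)} = -10$ ($t{\left(o \right)} = -2 - 8 = -10$)
$K{\left(G,U \right)} = \frac{1}{4} + \frac{7}{\left(5 + G\right) \left(G + U\right)}$ ($K{\left(G,U \right)} = \frac{7}{\left(G + 5\right) \left(G + U\right)} - \frac{2}{-8} = \frac{7}{\left(5 + G\right) \left(G + U\right)} - - \frac{1}{4} = 7 \frac{1}{\left(5 + G\right) \left(G + U\right)} + \frac{1}{4} = \frac{7}{\left(5 + G\right) \left(G + U\right)} + \frac{1}{4} = \frac{1}{4} + \frac{7}{\left(5 + G\right) \left(G + U\right)}$)
$\left(-225 + t{\left(-19 \right)}\right) K{\left(-10,9 - 11 \right)} = \left(-225 - 10\right) \frac{28 + \left(-10\right)^{2} + 5 \left(-10\right) + 5 \left(9 - 11\right) - 10 \left(9 - 11\right)}{4 \left(\left(-10\right)^{2} + 5 \left(-10\right) + 5 \left(9 - 11\right) - 10 \left(9 - 11\right)\right)} = - 235 \frac{28 + 100 - 50 + 5 \left(-2\right) - -20}{4 \left(100 - 50 + 5 \left(-2\right) - -20\right)} = - 235 \frac{28 + 100 - 50 - 10 + 20}{4 \left(100 - 50 - 10 + 20\right)} = - 235 \cdot \frac{1}{4} \cdot \frac{1}{60} \cdot 88 = \left(-235\right) \frac{11}{30} = - \frac{517}{6}$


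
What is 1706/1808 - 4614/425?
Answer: -3808531/384200 ≈ -9.9129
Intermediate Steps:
1706/1808 - 4614/425 = 1706*(1/1808) - 4614*1/425 = 853/904 - 4614/425 = -3808531/384200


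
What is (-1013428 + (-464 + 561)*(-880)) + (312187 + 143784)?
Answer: -642817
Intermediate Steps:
(-1013428 + (-464 + 561)*(-880)) + (312187 + 143784) = (-1013428 + 97*(-880)) + 455971 = (-1013428 - 85360) + 455971 = -1098788 + 455971 = -642817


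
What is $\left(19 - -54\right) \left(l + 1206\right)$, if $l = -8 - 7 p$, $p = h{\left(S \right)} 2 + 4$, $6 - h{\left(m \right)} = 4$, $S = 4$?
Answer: $83366$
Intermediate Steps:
$h{\left(m \right)} = 2$ ($h{\left(m \right)} = 6 - 4 = 2$)
$p = 8$ ($p = 2 \cdot 2 + 4 = 4 + 4 = 8$)
$l = -64$ ($l = -8 - 56 = -64$)
$\left(19 - -54\right) \left(l + 1206\right) = \left(19 - -54\right) \left(-64 + 1206\right) = \left(19 + 54\right) 1142 = 73 \cdot 1142 = 83366$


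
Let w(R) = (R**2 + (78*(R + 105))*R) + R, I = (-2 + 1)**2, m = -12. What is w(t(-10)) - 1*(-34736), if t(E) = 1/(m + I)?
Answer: 4113034/121 ≈ 33992.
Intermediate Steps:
I = 1 (I = (-1)**2 = 1)
t(E) = -1/11 (t(E) = 1/(-12 + 1) = 1/(-11) = -1/11)
w(R) = R + R**2 + R*(8190 + 78*R) (w(R) = (R**2 + (78*(105 + R))*R) + R = (R**2 + (8190 + 78*R)*R) + R = (R**2 + R*(8190 + 78*R)) + R = R + R**2 + R*(8190 + 78*R))
w(t(-10)) - 1*(-34736) = -(8191 + 79*(-1/11))/11 - 1*(-34736) = -(8191 - 79/11)/11 + 34736 = -1/11*90022/11 + 34736 = -90022/121 + 34736 = 4113034/121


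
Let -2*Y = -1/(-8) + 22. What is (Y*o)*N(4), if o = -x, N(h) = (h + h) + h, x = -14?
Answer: -3717/2 ≈ -1858.5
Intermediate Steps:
N(h) = 3*h (N(h) = 2*h + h = 3*h)
o = 14 (o = -1*(-14) = 14)
Y = -177/16 (Y = -(-1/(-8) + 22)/2 = -(-1*(-⅛) + 22)/2 = -(⅛ + 22)/2 = -½*177/8 = -177/16 ≈ -11.063)
(Y*o)*N(4) = (-177/16*14)*(3*4) = -1239/8*12 = -3717/2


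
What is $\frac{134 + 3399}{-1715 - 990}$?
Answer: $- \frac{3533}{2705} \approx -1.3061$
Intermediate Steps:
$\frac{134 + 3399}{-1715 - 990} = \frac{3533}{-2705} = 3533 \left(- \frac{1}{2705}\right) = - \frac{3533}{2705}$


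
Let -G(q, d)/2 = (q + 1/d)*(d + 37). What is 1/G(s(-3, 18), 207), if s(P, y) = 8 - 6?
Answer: -207/202520 ≈ -0.0010221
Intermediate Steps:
s(P, y) = 2
G(q, d) = -2*(37 + d)*(q + 1/d) (G(q, d) = -2*(q + 1/d)*(d + 37) = -2*(q + 1/d)*(37 + d) = -2*(37 + d)*(q + 1/d))
1/G(s(-3, 18), 207) = 1/(-2 - 74*2 - 74/207 - 2*207*2) = 1/(-2 - 148 - 74*1/207 - 828) = 1/(-2 - 148 - 74/207 - 828) = 1/(-202520/207) = -207/202520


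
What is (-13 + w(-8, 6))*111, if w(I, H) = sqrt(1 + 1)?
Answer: -1443 + 111*sqrt(2) ≈ -1286.0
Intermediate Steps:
w(I, H) = sqrt(2)
(-13 + w(-8, 6))*111 = (-13 + sqrt(2))*111 = -1443 + 111*sqrt(2)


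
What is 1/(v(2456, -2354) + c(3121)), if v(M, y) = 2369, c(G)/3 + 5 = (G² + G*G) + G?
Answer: 1/58455563 ≈ 1.7107e-8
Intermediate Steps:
c(G) = -15 + 3*G + 6*G² (c(G) = -15 + 3*((G² + G*G) + G) = -15 + 3*((G² + G²) + G) = -15 + 3*(2*G² + G) = -15 + 3*(G + 2*G²) = -15 + (3*G + 6*G²) = -15 + 3*G + 6*G²)
1/(v(2456, -2354) + c(3121)) = 1/(2369 + (-15 + 3*3121 + 6*3121²)) = 1/(2369 + (-15 + 9363 + 6*9740641)) = 1/(2369 + (-15 + 9363 + 58443846)) = 1/(2369 + 58453194) = 1/58455563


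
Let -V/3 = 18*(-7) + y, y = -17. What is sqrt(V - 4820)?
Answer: I*sqrt(4391) ≈ 66.265*I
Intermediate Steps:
V = 429 (V = -3*(18*(-7) - 17) = -3*(-126 - 17) = -3*(-143) = 429)
sqrt(V - 4820) = sqrt(429 - 4820) = sqrt(-4391) = I*sqrt(4391)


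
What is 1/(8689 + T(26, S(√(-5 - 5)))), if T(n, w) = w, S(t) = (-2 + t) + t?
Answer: 8687/75464009 - 2*I*√10/75464009 ≈ 0.00011511 - 8.3809e-8*I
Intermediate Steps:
S(t) = -2 + 2*t
1/(8689 + T(26, S(√(-5 - 5)))) = 1/(8689 + (-2 + 2*√(-5 - 5))) = 1/(8689 + (-2 + 2*√(-10))) = 1/(8689 + (-2 + 2*(I*√10))) = 1/(8689 + (-2 + 2*I*√10)) = 1/(8687 + 2*I*√10)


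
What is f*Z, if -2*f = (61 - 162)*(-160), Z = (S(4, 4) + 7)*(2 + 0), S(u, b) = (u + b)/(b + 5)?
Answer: -1147360/9 ≈ -1.2748e+5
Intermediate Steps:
S(u, b) = (b + u)/(5 + b)
Z = 142/9 (Z = ((4 + 4)/(5 + 4) + 7)*(2 + 0) = (8/9 + 7)*2 = (71/9)*2 = 142/9 ≈ 15.778)
f = -8080 (f = -(61 - 162)*(-160)/2 = -(-101)*(-160)/2 = -½*16160 = -8080)
f*Z = -8080*142/9 = -1147360/9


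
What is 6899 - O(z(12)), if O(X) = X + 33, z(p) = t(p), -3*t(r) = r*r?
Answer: 6914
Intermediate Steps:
t(r) = -r²/3 (t(r) = -r*r/3 = -r²/3)
z(p) = -p²/3
O(X) = 33 + X
6899 - O(z(12)) = 6899 - (33 - ⅓*12²) = 6899 - (33 - ⅓*144) = 6899 - (33 - 48) = 6899 - 1*(-15) = 6899 + 15 = 6914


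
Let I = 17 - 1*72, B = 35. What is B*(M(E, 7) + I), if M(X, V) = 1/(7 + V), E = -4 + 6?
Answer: -3845/2 ≈ -1922.5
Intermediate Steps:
E = 2
I = -55 (I = 17 - 72 = -55)
B*(M(E, 7) + I) = 35*(1/(7 + 7) - 55) = 35*(1/14 - 55) = 35*(-769/14) = -3845/2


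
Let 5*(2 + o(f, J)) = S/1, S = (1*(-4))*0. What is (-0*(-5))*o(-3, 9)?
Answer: 0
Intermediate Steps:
S = 0 (S = -4*0 = 0)
o(f, J) = -2 (o(f, J) = -2 + (0/1)/5 = -2 + (0*1)/5 = -2 + (1/5)*0 = -2 + 0 = -2)
(-0*(-5))*o(-3, 9) = -0*(-5)*(-2) = -44*0*(-2) = 0*(-2) = 0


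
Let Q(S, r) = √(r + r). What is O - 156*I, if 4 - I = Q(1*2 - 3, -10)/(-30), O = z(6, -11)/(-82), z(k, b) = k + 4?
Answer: -25589/41 - 52*I*√5/5 ≈ -624.12 - 23.255*I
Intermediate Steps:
Q(S, r) = √2*√r (Q(S, r) = √(2*r) = √2*√r)
z(k, b) = 4 + k
O = -5/41 (O = (4 + 6)/(-82) = 10*(-1/82) = -5/41 ≈ -0.12195)
I = 4 + I*√5/15 (I = 4 - √2*√(-10)/(-30) = 4 - √2*(I*√10)*(-1)/30 = 4 - 2*I*√5*(-1)/30 = 4 - (-1)*I*√5/15 = 4 + I*√5/15 ≈ 4.0 + 0.14907*I)
O - 156*I = -5/41 - 156*(4 + I*√5/15) = -5/41 + (-624 - 52*I*√5/5) = -25589/41 - 52*I*√5/5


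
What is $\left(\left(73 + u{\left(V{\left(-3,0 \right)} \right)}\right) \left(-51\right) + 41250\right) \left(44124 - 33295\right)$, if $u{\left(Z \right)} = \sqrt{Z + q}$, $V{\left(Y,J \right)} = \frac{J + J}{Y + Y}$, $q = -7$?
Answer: $406379883 - 552279 i \sqrt{7} \approx 4.0638 \cdot 10^{8} - 1.4612 \cdot 10^{6} i$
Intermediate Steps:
$V{\left(Y,J \right)} = \frac{J}{Y}$ ($V{\left(Y,J \right)} = \frac{2 J}{2 Y} = 2 J \frac{1}{2 Y} = \frac{J}{Y}$)
$u{\left(Z \right)} = \sqrt{-7 + Z}$ ($u{\left(Z \right)} = \sqrt{Z - 7} = \sqrt{-7 + Z}$)
$\left(\left(73 + u{\left(V{\left(-3,0 \right)} \right)}\right) \left(-51\right) + 41250\right) \left(44124 - 33295\right) = \left(\left(73 + \sqrt{-7 + \frac{0}{-3}}\right) \left(-51\right) + 41250\right) \left(44124 - 33295\right) = \left(\left(73 + \sqrt{-7 + 0 \left(- \frac{1}{3}\right)}\right) \left(-51\right) + 41250\right) 10829 = \left(\left(73 + \sqrt{-7 + 0}\right) \left(-51\right) + 41250\right) 10829 = \left(\left(73 + \sqrt{-7}\right) \left(-51\right) + 41250\right) 10829 = \left(\left(73 + i \sqrt{7}\right) \left(-51\right) + 41250\right) 10829 = \left(\left(-3723 - 51 i \sqrt{7}\right) + 41250\right) 10829 = \left(37527 - 51 i \sqrt{7}\right) 10829 = 406379883 - 552279 i \sqrt{7}$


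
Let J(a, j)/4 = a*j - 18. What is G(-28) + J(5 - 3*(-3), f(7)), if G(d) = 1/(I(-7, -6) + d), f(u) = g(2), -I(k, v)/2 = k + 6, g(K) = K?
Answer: 1039/26 ≈ 39.962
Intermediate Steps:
I(k, v) = -12 - 2*k (I(k, v) = -2*(k + 6) = -2*(6 + k) = -12 - 2*k)
f(u) = 2
J(a, j) = -72 + 4*a*j (J(a, j) = 4*(a*j - 18) = 4*(-18 + a*j) = -72 + 4*a*j)
G(d) = 1/(2 + d) (G(d) = 1/((-12 - 2*(-7)) + d) = 1/((-12 + 14) + d) = 1/(2 + d))
G(-28) + J(5 - 3*(-3), f(7)) = 1/(2 - 28) + (-72 + 4*(5 - 3*(-3))*2) = 1/(-26) + (-72 + 4*(5 + 9)*2) = -1/26 + (-72 + 4*14*2) = -1/26 + (-72 + 112) = -1/26 + 40 = 1039/26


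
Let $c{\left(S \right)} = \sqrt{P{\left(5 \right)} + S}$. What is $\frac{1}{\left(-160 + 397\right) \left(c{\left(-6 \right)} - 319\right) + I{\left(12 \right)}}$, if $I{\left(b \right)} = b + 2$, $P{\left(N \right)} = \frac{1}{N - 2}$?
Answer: $- \frac{75589}{5714015212} - \frac{79 i \sqrt{51}}{5714015212} \approx -1.3229 \cdot 10^{-5} - 9.8735 \cdot 10^{-8} i$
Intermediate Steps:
$P{\left(N \right)} = \frac{1}{-2 + N}$
$I{\left(b \right)} = 2 + b$
$c{\left(S \right)} = \sqrt{\frac{1}{3} + S}$ ($c{\left(S \right)} = \sqrt{\frac{1}{-2 + 5} + S} = \sqrt{\frac{1}{3} + S}$)
$\frac{1}{\left(-160 + 397\right) \left(c{\left(-6 \right)} - 319\right) + I{\left(12 \right)}} = \frac{1}{\left(-160 + 397\right) \left(\frac{\sqrt{3 + 9 \left(-6\right)}}{3} - 319\right) + \left(2 + 12\right)} = \frac{1}{237 \left(\frac{\sqrt{3 - 54}}{3} - 319\right) + 14} = \frac{1}{237 \left(\frac{\sqrt{-51}}{3} - 319\right) + 14} = \frac{1}{237 \left(\frac{i \sqrt{51}}{3} - 319\right) + 14} = \frac{1}{237 \left(-319 + \frac{i \sqrt{51}}{3}\right) + 14} = \frac{1}{\left(-75603 + 79 i \sqrt{51}\right) + 14} = \frac{1}{-75589 + 79 i \sqrt{51}}$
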